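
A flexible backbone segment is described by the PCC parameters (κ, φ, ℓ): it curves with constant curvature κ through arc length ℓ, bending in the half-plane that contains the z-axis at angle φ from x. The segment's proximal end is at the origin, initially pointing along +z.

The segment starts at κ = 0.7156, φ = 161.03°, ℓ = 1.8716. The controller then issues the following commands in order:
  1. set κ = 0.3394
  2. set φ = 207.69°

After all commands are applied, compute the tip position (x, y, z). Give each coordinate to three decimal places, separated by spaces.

-0.509 -0.267 1.748

initial: κ=0.7156, φ=161.03°, ℓ=1.8716
cmd 1: set κ=0.3394 → (κ,φ,ℓ)=(0.3394,161.03°,1.8716) → tip=(-0.5435,0.1868,1.7482)
cmd 2: set φ=207.69° → (κ,φ,ℓ)=(0.3394,207.69°,1.8716) → tip=(-0.5089,-0.2671,1.7482)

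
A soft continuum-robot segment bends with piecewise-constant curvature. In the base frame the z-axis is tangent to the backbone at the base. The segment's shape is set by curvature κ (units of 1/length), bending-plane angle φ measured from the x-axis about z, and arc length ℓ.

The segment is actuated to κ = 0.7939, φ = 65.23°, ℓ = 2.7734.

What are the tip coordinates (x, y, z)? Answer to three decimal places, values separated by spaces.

θ = κ·ℓ = 0.7939 × 2.7734 = 2.20180 rad
ρ = (1 − cos θ)/κ = (1 − -0.58996)/0.7939 = 2.00272
z = sin θ / κ = 0.80743/0.7939 = 1.01705
x = ρ cos φ = 2.00272 × cos(65.23°) = 0.83909
y = ρ sin φ = 2.00272 × sin(65.23°) = 1.81846

0.839 1.818 1.017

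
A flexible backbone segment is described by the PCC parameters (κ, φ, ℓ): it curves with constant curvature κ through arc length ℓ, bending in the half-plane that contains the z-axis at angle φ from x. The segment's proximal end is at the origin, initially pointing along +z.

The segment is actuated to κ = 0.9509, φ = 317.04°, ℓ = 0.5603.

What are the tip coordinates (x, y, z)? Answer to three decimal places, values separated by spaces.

0.107 -0.099 0.534

θ = κ·ℓ = 0.9509 × 0.5603 = 0.53279 rad
ρ = (1 − cos θ)/κ = (1 − 0.86139)/0.9509 = 0.14576
z = sin θ / κ = 0.50794/0.9509 = 0.53417
x = ρ cos φ = 0.14576 × cos(317.04°) = 0.10667
y = ρ sin φ = 0.14576 × sin(317.04°) = -0.09934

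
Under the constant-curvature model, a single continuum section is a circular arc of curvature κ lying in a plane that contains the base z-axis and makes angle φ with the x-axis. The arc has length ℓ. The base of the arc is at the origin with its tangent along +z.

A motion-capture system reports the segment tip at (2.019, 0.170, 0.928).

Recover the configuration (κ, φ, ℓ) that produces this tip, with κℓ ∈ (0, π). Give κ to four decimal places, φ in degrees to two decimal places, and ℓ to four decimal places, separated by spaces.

0.8159 4.81 2.7975

ρ = √(x²+y²) = √(2.019² + 0.170²) = 2.02614
φ = atan2(y, x) mod 360° = atan2(0.170, 2.019) = 4.8130°
|p|² = ρ² + z² = 2.02614² + 0.928² = 4.96645
κ = 2ρ / |p|² = 2×2.02614 / 4.96645 = 0.81593
θ = 2·atan2(ρ, z) = 2·atan2(2.02614, 0.928) = 2.28260 rad
ℓ = θ/κ = 2.28260/0.81593 = 2.79753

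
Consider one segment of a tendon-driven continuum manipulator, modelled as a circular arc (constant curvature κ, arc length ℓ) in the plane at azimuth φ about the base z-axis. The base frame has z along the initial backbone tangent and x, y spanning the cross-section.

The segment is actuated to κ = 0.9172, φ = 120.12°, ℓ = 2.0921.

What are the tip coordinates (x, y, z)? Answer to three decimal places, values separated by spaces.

θ = κ·ℓ = 0.9172 × 2.0921 = 1.91887 rad
ρ = (1 − cos θ)/κ = (1 − -0.34109)/0.9172 = 1.46216
z = sin θ / κ = 0.94003/0.9172 = 1.02489
x = ρ cos φ = 1.46216 × cos(120.12°) = -0.73373
y = ρ sin φ = 1.46216 × sin(120.12°) = 1.26473

-0.734 1.265 1.025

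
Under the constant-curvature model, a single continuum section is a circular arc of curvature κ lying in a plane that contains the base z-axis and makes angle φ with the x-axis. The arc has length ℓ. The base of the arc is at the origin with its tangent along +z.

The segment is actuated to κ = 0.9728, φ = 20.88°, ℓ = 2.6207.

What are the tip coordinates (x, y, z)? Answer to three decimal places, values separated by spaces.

1.757 0.670 0.574

θ = κ·ℓ = 0.9728 × 2.6207 = 2.54942 rad
ρ = (1 − cos θ)/κ = (1 − -0.82973)/0.9728 = 1.88089
z = sin θ / κ = 0.55817/0.9728 = 0.57377
x = ρ cos φ = 1.88089 × cos(20.88°) = 1.75737
y = ρ sin φ = 1.88089 × sin(20.88°) = 0.67037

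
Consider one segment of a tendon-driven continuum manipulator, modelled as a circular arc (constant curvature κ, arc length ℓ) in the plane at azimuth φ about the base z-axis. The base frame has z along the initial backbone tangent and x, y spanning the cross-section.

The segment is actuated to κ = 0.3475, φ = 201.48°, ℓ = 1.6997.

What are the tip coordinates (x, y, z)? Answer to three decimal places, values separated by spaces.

-0.454 -0.179 1.603

θ = κ·ℓ = 0.3475 × 1.6997 = 0.59065 rad
ρ = (1 − cos θ)/κ = (1 − 0.83058)/0.3475 = 0.48754
z = sin θ / κ = 0.55690/0.3475 = 1.60258
x = ρ cos φ = 0.48754 × cos(201.48°) = -0.45367
y = ρ sin φ = 0.48754 × sin(201.48°) = -0.17852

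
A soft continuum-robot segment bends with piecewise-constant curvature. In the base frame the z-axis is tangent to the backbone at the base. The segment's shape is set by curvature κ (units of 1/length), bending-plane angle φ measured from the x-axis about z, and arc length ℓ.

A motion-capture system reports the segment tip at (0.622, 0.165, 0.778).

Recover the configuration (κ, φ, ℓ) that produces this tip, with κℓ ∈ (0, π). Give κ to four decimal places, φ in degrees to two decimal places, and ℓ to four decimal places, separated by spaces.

ρ = √(x²+y²) = √(0.622² + 0.165²) = 0.64351
φ = atan2(y, x) mod 360° = atan2(0.165, 0.622) = 14.8569°
|p|² = ρ² + z² = 0.64351² + 0.778² = 1.01939
κ = 2ρ / |p|² = 2×0.64351 / 1.01939 = 1.26254
θ = 2·atan2(ρ, z) = 2·atan2(0.64351, 0.778) = 1.38214 rad
ℓ = θ/κ = 1.38214/1.26254 = 1.09473

1.2625 14.86 1.0947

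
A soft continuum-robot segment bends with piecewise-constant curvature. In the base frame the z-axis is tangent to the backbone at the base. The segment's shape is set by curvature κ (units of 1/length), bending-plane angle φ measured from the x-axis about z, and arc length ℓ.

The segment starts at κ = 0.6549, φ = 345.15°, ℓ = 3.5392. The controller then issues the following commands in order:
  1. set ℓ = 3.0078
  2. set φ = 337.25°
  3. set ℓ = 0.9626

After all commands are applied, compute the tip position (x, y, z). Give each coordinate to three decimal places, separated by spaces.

0.271 -0.113 0.900

initial: κ=0.6549, φ=345.15°, ℓ=3.5392
cmd 1: set ℓ=3.0078 → (κ,φ,ℓ)=(0.6549,345.15°,3.0078) → tip=(2.0494,-0.5434,1.4070)
cmd 2: set φ=337.25° → (κ,φ,ℓ)=(0.6549,337.25°,3.0078) → tip=(1.9552,-0.8199,1.4070)
cmd 3: set ℓ=0.9626 → (κ,φ,ℓ)=(0.6549,337.25°,0.9626) → tip=(0.2707,-0.1135,0.9001)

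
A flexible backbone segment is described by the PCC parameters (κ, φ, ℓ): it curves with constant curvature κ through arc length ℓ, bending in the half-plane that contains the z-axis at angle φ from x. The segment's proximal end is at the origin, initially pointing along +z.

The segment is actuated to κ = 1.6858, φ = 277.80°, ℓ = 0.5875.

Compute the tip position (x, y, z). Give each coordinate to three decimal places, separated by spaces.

0.036 -0.265 0.496

θ = κ·ℓ = 1.6858 × 0.5875 = 0.99041 rad
ρ = (1 − cos θ)/κ = (1 − 0.54835)/1.6858 = 0.26791
z = sin θ / κ = 0.83625/1.6858 = 0.49605
x = ρ cos φ = 0.26791 × cos(277.80°) = 0.03636
y = ρ sin φ = 0.26791 × sin(277.80°) = -0.26544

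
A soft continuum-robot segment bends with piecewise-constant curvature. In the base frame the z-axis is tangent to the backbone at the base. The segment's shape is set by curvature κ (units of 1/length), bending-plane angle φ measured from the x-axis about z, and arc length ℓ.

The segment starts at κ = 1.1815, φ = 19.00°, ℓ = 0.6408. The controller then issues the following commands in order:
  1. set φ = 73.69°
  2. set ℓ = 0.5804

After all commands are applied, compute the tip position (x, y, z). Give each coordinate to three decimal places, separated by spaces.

0.054 0.184 0.536

initial: κ=1.1815, φ=19.00°, ℓ=0.6408
cmd 1: set φ=73.69° → (κ,φ,ℓ)=(1.1815,73.69°,0.6408) → tip=(0.0649,0.2219,0.5813)
cmd 2: set ℓ=0.5804 → (κ,φ,ℓ)=(1.1815,73.69°,0.5804) → tip=(0.0537,0.1836,0.5360)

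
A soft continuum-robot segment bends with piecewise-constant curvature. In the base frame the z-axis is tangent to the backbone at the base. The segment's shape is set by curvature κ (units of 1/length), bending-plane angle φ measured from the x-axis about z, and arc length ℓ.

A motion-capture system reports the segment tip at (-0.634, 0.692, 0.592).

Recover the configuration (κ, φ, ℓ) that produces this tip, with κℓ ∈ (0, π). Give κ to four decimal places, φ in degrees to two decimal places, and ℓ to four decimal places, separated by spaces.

ρ = √(x²+y²) = √(-0.634² + 0.692²) = 0.93852
φ = atan2(y, x) mod 360° = atan2(0.692, -0.634) = 132.4954°
|p|² = ρ² + z² = 0.93852² + 0.592² = 1.23128
κ = 2ρ / |p|² = 2×0.93852 / 1.23128 = 1.52446
θ = 2·atan2(ρ, z) = 2·atan2(0.93852, 0.592) = 2.01610 rad
ℓ = θ/κ = 2.01610/1.52446 = 1.32250

1.5245 132.50 1.3225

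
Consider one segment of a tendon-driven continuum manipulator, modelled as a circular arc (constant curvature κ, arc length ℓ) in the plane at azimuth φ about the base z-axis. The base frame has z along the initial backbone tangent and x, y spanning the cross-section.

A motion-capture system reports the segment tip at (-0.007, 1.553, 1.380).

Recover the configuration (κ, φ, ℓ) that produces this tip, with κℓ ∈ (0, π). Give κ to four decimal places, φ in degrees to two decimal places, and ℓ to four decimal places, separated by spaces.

0.7196 90.26 2.3466

ρ = √(x²+y²) = √(-0.007² + 1.553²) = 1.55302
φ = atan2(y, x) mod 360° = atan2(1.553, -0.007) = 90.2583°
|p|² = ρ² + z² = 1.55302² + 1.380² = 4.31626
κ = 2ρ / |p|² = 2×1.55302 / 4.31626 = 0.71961
θ = 2·atan2(ρ, z) = 2·atan2(1.55302, 1.380) = 1.68864 rad
ℓ = θ/κ = 1.68864/0.71961 = 2.34659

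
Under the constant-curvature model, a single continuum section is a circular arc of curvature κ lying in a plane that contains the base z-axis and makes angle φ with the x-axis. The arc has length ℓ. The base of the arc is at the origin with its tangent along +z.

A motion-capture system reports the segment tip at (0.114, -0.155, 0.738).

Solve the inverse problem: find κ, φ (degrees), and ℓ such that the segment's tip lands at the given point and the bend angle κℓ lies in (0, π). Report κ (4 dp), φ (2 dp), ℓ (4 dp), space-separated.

ρ = √(x²+y²) = √(0.114² + -0.155²) = 0.19241
φ = atan2(y, x) mod 360° = atan2(-0.155, 0.114) = 306.3339°
|p|² = ρ² + z² = 0.19241² + 0.738² = 0.58166
κ = 2ρ / |p|² = 2×0.19241 / 0.58166 = 0.66158
θ = 2·atan2(ρ, z) = 2·atan2(0.19241, 0.738) = 0.51008 rad
ℓ = θ/κ = 0.51008/0.66158 = 0.77100

0.6616 306.33 0.7710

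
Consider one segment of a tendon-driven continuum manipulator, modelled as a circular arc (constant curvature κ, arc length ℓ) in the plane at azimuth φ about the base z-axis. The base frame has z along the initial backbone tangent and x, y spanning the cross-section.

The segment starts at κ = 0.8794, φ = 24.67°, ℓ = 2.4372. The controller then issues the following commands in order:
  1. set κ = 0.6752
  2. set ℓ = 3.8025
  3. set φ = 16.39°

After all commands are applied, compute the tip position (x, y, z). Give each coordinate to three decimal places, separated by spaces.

2.614 0.769 0.804

initial: κ=0.8794, φ=24.67°, ℓ=2.4372
cmd 1: set κ=0.6752 → (κ,φ,ℓ)=(0.6752,24.67°,2.4372) → tip=(1.4464,0.6644,1.4769)
cmd 2: set ℓ=3.8025 → (κ,φ,ℓ)=(0.6752,24.67°,3.8025) → tip=(2.4759,1.1372,0.8044)
cmd 3: set φ=16.39° → (κ,φ,ℓ)=(0.6752,16.39°,3.8025) → tip=(2.6139,0.7688,0.8044)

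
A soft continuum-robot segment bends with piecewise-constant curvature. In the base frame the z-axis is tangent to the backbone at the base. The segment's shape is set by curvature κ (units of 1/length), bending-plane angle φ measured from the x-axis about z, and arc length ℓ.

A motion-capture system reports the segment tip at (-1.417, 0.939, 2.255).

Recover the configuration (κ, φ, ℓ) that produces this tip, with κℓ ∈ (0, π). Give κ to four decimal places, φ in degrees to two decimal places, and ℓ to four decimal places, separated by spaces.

ρ = √(x²+y²) = √(-1.417² + 0.939²) = 1.69989
φ = atan2(y, x) mod 360° = atan2(0.939, -1.417) = 146.4689°
|p|² = ρ² + z² = 1.69989² + 2.255² = 7.97463
κ = 2ρ / |p|² = 2×1.69989 / 7.97463 = 0.42632
θ = 2·atan2(ρ, z) = 2·atan2(1.69989, 2.255) = 1.29189 rad
ℓ = θ/κ = 1.29189/0.42632 = 3.03032

0.4263 146.47 3.0303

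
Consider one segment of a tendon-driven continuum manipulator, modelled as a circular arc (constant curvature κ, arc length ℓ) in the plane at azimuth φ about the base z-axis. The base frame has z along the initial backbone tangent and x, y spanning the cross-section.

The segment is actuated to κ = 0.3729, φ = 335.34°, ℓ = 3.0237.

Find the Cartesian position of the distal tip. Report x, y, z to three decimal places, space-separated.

θ = κ·ℓ = 0.3729 × 3.0237 = 1.12754 rad
ρ = (1 − cos θ)/κ = (1 − 0.42889)/0.3729 = 1.53155
z = sin θ / κ = 0.90336/0.3729 = 2.42252
x = ρ cos φ = 1.53155 × cos(335.34°) = 1.39187
y = ρ sin φ = 1.53155 × sin(335.34°) = -0.63901

1.392 -0.639 2.423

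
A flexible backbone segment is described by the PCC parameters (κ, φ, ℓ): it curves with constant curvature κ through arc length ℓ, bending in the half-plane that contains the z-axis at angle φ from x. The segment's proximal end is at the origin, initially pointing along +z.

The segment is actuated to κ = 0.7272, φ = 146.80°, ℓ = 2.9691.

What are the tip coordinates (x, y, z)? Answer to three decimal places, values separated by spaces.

θ = κ·ℓ = 0.7272 × 2.9691 = 2.15913 rad
ρ = (1 − cos θ)/κ = (1 − -0.55498)/0.7272 = 2.13830
z = sin θ / κ = 0.83187/0.7272 = 1.14393
x = ρ cos φ = 2.13830 × cos(146.80°) = -1.78926
y = ρ sin φ = 2.13830 × sin(146.80°) = 1.17086

-1.789 1.171 1.144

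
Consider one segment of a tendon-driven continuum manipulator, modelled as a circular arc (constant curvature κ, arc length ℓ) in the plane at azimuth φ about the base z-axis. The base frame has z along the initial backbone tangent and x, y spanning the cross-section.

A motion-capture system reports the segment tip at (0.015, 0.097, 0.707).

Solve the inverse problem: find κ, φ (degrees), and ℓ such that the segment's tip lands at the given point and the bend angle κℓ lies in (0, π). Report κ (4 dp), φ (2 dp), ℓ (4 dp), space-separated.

ρ = √(x²+y²) = √(0.015² + 0.097²) = 0.09815
φ = atan2(y, x) mod 360° = atan2(0.097, 0.015) = 81.2095°
|p|² = ρ² + z² = 0.09815² + 0.707² = 0.50948
κ = 2ρ / |p|² = 2×0.09815 / 0.50948 = 0.38530
θ = 2·atan2(ρ, z) = 2·atan2(0.09815, 0.707) = 0.27590 rad
ℓ = θ/κ = 0.27590/0.38530 = 0.71605

0.3853 81.21 0.7160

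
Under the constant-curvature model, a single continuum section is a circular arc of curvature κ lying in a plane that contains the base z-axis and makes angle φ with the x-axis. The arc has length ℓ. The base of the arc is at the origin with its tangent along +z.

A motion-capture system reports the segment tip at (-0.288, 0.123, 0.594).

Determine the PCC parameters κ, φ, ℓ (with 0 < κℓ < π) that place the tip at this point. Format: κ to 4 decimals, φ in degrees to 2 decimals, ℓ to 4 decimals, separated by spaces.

1.3890 156.87 0.6986

ρ = √(x²+y²) = √(-0.288² + 0.123²) = 0.31317
φ = atan2(y, x) mod 360° = atan2(0.123, -0.288) = 156.8735°
|p|² = ρ² + z² = 0.31317² + 0.594² = 0.45091
κ = 2ρ / |p|² = 2×0.31317 / 0.45091 = 1.38904
θ = 2·atan2(ρ, z) = 2·atan2(0.31317, 0.594) = 0.97036 rad
ℓ = θ/κ = 0.97036/1.38904 = 0.69858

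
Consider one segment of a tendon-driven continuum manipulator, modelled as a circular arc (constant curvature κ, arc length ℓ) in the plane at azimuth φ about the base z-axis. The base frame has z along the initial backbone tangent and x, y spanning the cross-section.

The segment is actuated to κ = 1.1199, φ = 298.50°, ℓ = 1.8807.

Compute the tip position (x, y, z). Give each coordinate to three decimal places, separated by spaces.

θ = κ·ℓ = 1.1199 × 1.8807 = 2.10620 rad
ρ = (1 − cos θ)/κ = (1 − -0.51018)/1.1199 = 1.34850
z = sin θ / κ = 0.86006/1.1199 = 0.76798
x = ρ cos φ = 1.34850 × cos(298.50°) = 0.64345
y = ρ sin φ = 1.34850 × sin(298.50°) = -1.18508

0.643 -1.185 0.768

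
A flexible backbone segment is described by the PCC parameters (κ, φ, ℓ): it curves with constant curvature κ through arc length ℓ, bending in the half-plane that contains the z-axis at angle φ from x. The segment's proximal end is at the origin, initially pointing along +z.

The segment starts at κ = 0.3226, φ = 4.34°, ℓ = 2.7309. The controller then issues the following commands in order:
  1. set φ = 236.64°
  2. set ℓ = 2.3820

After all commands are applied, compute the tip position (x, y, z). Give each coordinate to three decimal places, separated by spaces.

initial: κ=0.3226, φ=4.34°, ℓ=2.7309
cmd 1: set φ=236.64° → (κ,φ,ℓ)=(0.3226,236.64°,2.7309) → tip=(-0.6198,-0.9414,2.3911)
cmd 2: set ℓ=2.3820 → (κ,φ,ℓ)=(0.3226,236.64°,2.3820) → tip=(-0.4790,-0.7275,2.1544)

-0.479 -0.728 2.154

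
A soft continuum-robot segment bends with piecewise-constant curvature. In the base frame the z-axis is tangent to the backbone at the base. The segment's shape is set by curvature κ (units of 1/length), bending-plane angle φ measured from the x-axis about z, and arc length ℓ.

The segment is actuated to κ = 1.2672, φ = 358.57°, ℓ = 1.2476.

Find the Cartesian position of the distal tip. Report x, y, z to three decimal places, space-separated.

0.797 -0.020 0.789

θ = κ·ℓ = 1.2672 × 1.2476 = 1.58096 rad
ρ = (1 − cos θ)/κ = (1 − -0.01016)/1.2672 = 0.79716
z = sin θ / κ = 0.99995/1.2672 = 0.78910
x = ρ cos φ = 0.79716 × cos(358.57°) = 0.79691
y = ρ sin φ = 0.79716 × sin(358.57°) = -0.01989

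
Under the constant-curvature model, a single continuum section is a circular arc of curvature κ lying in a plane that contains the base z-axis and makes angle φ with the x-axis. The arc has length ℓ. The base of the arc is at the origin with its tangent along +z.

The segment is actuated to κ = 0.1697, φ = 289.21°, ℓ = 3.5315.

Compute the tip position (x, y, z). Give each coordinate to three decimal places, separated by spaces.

0.338 -0.970 3.324

θ = κ·ℓ = 0.1697 × 3.5315 = 0.59930 rad
ρ = (1 − cos θ)/κ = (1 − 0.82573)/0.1697 = 1.02691
z = sin θ / κ = 0.56406/0.1697 = 3.32387
x = ρ cos φ = 1.02691 × cos(289.21°) = 0.33789
y = ρ sin φ = 1.02691 × sin(289.21°) = -0.96973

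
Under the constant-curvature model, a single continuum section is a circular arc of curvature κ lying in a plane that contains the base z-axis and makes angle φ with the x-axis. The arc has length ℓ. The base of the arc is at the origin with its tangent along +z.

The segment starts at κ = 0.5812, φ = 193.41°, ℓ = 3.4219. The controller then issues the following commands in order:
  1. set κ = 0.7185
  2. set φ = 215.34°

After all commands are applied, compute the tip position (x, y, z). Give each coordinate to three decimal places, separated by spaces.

-2.016 -1.430 0.878

initial: κ=0.5812, φ=193.41°, ℓ=3.4219
cmd 1: set κ=0.7185 → (κ,φ,ℓ)=(0.7185,193.41°,3.4219) → tip=(-2.4040,-0.5732,0.8783)
cmd 2: set φ=215.34° → (κ,φ,ℓ)=(0.7185,215.34°,3.4219) → tip=(-2.0160,-1.4295,0.8783)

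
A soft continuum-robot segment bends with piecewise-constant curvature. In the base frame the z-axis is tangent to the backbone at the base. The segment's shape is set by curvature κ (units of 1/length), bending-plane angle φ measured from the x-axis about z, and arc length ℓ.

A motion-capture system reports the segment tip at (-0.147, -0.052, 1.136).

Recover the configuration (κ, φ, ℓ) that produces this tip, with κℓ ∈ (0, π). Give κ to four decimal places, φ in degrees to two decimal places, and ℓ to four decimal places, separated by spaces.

ρ = √(x²+y²) = √(-0.147² + -0.052²) = 0.15593
φ = atan2(y, x) mod 360° = atan2(-0.052, -0.147) = 199.4808°
|p|² = ρ² + z² = 0.15593² + 1.136² = 1.31481
κ = 2ρ / |p|² = 2×0.15593 / 1.31481 = 0.23718
θ = 2·atan2(ρ, z) = 2·atan2(0.15593, 1.136) = 0.27281 rad
ℓ = θ/κ = 0.27281/0.23718 = 1.15021

0.2372 199.48 1.1502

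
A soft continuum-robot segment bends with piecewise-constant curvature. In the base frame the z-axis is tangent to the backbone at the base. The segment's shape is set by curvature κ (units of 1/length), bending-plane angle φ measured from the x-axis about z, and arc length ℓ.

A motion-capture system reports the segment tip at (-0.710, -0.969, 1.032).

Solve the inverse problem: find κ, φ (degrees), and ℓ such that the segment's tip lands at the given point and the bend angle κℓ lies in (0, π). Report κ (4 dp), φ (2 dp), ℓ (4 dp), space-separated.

0.9579 233.77 1.7977

ρ = √(x²+y²) = √(-0.710² + -0.969²) = 1.20127
φ = atan2(y, x) mod 360° = atan2(-0.969, -0.710) = 233.7692°
|p|² = ρ² + z² = 1.20127² + 1.032² = 2.50808
κ = 2ρ / |p|² = 2×1.20127 / 2.50808 = 0.95792
θ = 2·atan2(ρ, z) = 2·atan2(1.20127, 1.032) = 1.72210 rad
ℓ = θ/κ = 1.72210/0.95792 = 1.79775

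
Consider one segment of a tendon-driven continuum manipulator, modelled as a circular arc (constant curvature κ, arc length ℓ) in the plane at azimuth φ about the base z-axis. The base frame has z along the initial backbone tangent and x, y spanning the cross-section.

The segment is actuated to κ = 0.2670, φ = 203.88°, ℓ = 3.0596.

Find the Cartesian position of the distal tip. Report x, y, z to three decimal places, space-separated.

θ = κ·ℓ = 0.2670 × 3.0596 = 0.81691 rad
ρ = (1 − cos θ)/κ = (1 − 0.68447)/0.2670 = 1.18174
z = sin θ / κ = 0.72904/0.2670 = 2.73047
x = ρ cos φ = 1.18174 × cos(203.88°) = -1.08058
y = ρ sin φ = 1.18174 × sin(203.88°) = -0.47840

-1.081 -0.478 2.730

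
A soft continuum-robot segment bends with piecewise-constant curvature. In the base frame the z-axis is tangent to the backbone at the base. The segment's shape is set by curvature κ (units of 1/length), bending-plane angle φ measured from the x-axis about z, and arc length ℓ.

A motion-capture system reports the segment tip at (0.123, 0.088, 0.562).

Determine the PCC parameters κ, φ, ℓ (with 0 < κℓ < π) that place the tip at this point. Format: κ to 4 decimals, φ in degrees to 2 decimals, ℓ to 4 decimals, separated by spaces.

0.8930 35.58 0.5888

ρ = √(x²+y²) = √(0.123² + 0.088²) = 0.15124
φ = atan2(y, x) mod 360° = atan2(0.088, 0.123) = 35.5817°
|p|² = ρ² + z² = 0.15124² + 0.562² = 0.33872
κ = 2ρ / |p|² = 2×0.15124 / 0.33872 = 0.89301
θ = 2·atan2(ρ, z) = 2·atan2(0.15124, 0.562) = 0.52576 rad
ℓ = θ/κ = 0.52576/0.89301 = 0.58875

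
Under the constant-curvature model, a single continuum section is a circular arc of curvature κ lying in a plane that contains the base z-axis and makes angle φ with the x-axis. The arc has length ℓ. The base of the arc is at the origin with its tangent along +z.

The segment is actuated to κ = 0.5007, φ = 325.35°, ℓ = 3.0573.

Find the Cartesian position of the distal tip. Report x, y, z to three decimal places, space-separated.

θ = κ·ℓ = 0.5007 × 3.0573 = 1.53079 rad
ρ = (1 − cos θ)/κ = (1 − 0.04000)/0.5007 = 1.91732
z = sin θ / κ = 0.99920/0.5007 = 1.99561
x = ρ cos φ = 1.91732 × cos(325.35°) = 1.57727
y = ρ sin φ = 1.91732 × sin(325.35°) = -1.09012

1.577 -1.090 1.996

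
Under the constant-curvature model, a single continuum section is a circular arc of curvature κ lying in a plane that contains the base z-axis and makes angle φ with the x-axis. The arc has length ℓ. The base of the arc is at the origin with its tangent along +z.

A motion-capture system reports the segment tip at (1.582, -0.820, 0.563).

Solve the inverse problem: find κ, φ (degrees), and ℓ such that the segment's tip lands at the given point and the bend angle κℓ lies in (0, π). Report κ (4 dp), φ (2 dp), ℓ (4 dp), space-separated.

ρ = √(x²+y²) = √(1.582² + -0.820²) = 1.78189
φ = atan2(y, x) mod 360° = atan2(-0.820, 1.582) = 332.6009°
|p|² = ρ² + z² = 1.78189² + 0.563² = 3.49209
κ = 2ρ / |p|² = 2×1.78189 / 3.49209 = 1.02053
θ = 2·atan2(ρ, z) = 2·atan2(1.78189, 0.563) = 2.52953 rad
ℓ = θ/κ = 2.52953/1.02053 = 2.47865

1.0205 332.60 2.4787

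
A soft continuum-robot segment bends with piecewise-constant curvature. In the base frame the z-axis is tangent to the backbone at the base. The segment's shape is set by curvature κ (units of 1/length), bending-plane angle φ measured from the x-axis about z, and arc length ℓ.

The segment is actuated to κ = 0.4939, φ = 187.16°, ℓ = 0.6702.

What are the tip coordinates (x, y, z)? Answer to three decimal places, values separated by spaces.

θ = κ·ℓ = 0.4939 × 0.6702 = 0.33101 rad
ρ = (1 − cos θ)/κ = (1 − 0.94571)/0.4939 = 0.10991
z = sin θ / κ = 0.32500/0.4939 = 0.65803
x = ρ cos φ = 0.10991 × cos(187.16°) = -0.10906
y = ρ sin φ = 0.10991 × sin(187.16°) = -0.01370

-0.109 -0.014 0.658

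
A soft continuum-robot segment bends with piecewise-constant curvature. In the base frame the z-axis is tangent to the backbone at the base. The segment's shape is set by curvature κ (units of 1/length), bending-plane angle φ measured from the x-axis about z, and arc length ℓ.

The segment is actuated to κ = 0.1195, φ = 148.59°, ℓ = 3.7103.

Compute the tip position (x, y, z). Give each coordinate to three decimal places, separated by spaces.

θ = κ·ℓ = 0.1195 × 3.7103 = 0.44338 rad
ρ = (1 − cos θ)/κ = (1 − 0.90331)/0.1195 = 0.80915
z = sin θ / κ = 0.42900/0.1195 = 3.58992
x = ρ cos φ = 0.80915 × cos(148.59°) = -0.69058
y = ρ sin φ = 0.80915 × sin(148.59°) = 0.42170

-0.691 0.422 3.590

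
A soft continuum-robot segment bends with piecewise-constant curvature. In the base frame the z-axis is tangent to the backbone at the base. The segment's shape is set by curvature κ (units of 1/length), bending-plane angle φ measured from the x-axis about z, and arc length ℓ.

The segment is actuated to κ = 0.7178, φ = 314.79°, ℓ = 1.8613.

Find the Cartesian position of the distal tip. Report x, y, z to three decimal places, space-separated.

θ = κ·ℓ = 0.7178 × 1.8613 = 1.33604 rad
ρ = (1 − cos θ)/κ = (1 − 0.23260)/0.7178 = 1.06909
z = sin θ / κ = 0.97257/0.7178 = 1.35493
x = ρ cos φ = 1.06909 × cos(314.79°) = 0.75319
y = ρ sin φ = 1.06909 × sin(314.79°) = -0.75873

0.753 -0.759 1.355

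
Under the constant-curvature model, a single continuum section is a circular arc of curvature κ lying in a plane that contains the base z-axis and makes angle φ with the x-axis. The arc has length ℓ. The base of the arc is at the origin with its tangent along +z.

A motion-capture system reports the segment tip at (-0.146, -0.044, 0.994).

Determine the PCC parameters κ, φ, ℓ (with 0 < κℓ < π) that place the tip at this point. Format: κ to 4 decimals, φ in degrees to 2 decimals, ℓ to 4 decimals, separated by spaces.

0.3016 196.77 1.0095

ρ = √(x²+y²) = √(-0.146² + -0.044²) = 0.15249
φ = atan2(y, x) mod 360° = atan2(-0.044, -0.146) = 196.7712°
|p|² = ρ² + z² = 0.15249² + 0.994² = 1.01129
κ = 2ρ / |p|² = 2×0.15249 / 1.01129 = 0.30157
θ = 2·atan2(ρ, z) = 2·atan2(0.15249, 0.994) = 0.30444 rad
ℓ = θ/κ = 0.30444/0.30157 = 1.00952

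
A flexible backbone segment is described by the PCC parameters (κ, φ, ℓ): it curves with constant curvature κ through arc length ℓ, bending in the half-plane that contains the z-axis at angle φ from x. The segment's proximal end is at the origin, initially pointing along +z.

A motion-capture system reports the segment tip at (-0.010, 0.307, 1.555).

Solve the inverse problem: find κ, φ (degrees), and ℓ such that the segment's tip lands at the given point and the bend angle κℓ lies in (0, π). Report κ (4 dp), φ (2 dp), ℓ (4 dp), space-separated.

0.2445 91.87 1.5951

ρ = √(x²+y²) = √(-0.010² + 0.307²) = 0.30716
φ = atan2(y, x) mod 360° = atan2(0.307, -0.010) = 91.8657°
|p|² = ρ² + z² = 0.30716² + 1.555² = 2.51237
κ = 2ρ / |p|² = 2×0.30716 / 2.51237 = 0.24452
θ = 2·atan2(ρ, z) = 2·atan2(0.30716, 1.555) = 0.39004 rad
ℓ = θ/κ = 0.39004/0.24452 = 1.59514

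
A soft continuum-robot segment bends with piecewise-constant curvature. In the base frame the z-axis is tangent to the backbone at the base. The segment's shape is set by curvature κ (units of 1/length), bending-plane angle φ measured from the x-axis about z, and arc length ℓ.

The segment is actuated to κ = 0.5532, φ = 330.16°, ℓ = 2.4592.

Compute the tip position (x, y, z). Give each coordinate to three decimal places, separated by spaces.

1.241 -0.712 1.768

θ = κ·ℓ = 0.5532 × 2.4592 = 1.36043 rad
ρ = (1 − cos θ)/κ = (1 − 0.20882)/0.5532 = 1.43019
z = sin θ / κ = 0.97795/0.5532 = 1.76781
x = ρ cos φ = 1.43019 × cos(330.16°) = 1.24057
y = ρ sin φ = 1.43019 × sin(330.16°) = -0.71163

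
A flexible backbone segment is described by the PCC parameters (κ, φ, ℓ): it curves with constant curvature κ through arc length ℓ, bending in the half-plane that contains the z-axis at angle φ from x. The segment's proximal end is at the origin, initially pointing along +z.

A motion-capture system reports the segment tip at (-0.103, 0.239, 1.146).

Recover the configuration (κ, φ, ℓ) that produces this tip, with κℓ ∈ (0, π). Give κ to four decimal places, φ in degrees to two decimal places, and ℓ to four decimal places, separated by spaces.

0.3769 113.31 1.1850

ρ = √(x²+y²) = √(-0.103² + 0.239²) = 0.26025
φ = atan2(y, x) mod 360° = atan2(0.239, -0.103) = 113.3142°
|p|² = ρ² + z² = 0.26025² + 1.146² = 1.38105
κ = 2ρ / |p|² = 2×0.26025 / 1.38105 = 0.37689
θ = 2·atan2(ρ, z) = 2·atan2(0.26025, 1.146) = 0.44661 rad
ℓ = θ/κ = 0.44661/0.37689 = 1.18500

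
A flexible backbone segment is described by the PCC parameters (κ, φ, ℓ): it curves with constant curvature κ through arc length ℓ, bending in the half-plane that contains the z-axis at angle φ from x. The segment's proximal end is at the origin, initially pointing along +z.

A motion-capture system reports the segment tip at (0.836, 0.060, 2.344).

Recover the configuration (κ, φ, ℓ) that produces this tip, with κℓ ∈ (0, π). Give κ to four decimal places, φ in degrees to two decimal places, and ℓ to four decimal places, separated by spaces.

ρ = √(x²+y²) = √(0.836² + 0.060²) = 0.83815
φ = atan2(y, x) mod 360° = atan2(0.060, 0.836) = 4.1051°
|p|² = ρ² + z² = 0.83815² + 2.344² = 6.19683
κ = 2ρ / |p|² = 2×0.83815 / 6.19683 = 0.27051
θ = 2·atan2(ρ, z) = 2·atan2(0.83815, 2.344) = 0.68681 rad
ℓ = θ/κ = 0.68681/0.27051 = 2.53895

0.2705 4.11 2.5390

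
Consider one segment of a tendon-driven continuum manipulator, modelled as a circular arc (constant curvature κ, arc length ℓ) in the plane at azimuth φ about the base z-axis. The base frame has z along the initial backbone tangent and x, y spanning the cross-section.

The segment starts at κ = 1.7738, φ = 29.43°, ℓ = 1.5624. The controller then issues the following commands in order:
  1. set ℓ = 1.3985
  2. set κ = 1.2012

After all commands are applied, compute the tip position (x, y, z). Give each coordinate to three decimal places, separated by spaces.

0.804 0.454 0.828

initial: κ=1.7738, φ=29.43°, ℓ=1.5624
cmd 1: set ℓ=1.3985 → (κ,φ,ℓ)=(1.7738,29.43°,1.3985) → tip=(0.8786,0.4957,0.3461)
cmd 2: set κ=1.2012 → (κ,φ,ℓ)=(1.2012,29.43°,1.3985) → tip=(0.8040,0.4536,0.8276)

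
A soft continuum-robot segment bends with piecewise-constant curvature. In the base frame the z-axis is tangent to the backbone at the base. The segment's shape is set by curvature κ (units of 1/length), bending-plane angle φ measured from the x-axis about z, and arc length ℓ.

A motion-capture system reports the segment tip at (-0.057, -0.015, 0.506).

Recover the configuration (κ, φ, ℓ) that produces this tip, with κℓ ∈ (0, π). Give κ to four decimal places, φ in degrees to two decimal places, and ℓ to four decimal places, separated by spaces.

ρ = √(x²+y²) = √(-0.057² + -0.015²) = 0.05894
φ = atan2(y, x) mod 360° = atan2(-0.015, -0.057) = 194.7436°
|p|² = ρ² + z² = 0.05894² + 0.506² = 0.25951
κ = 2ρ / |p|² = 2×0.05894 / 0.25951 = 0.45425
θ = 2·atan2(ρ, z) = 2·atan2(0.05894, 0.506) = 0.23192 rad
ℓ = θ/κ = 0.23192/0.45425 = 0.51056

0.4542 194.74 0.5106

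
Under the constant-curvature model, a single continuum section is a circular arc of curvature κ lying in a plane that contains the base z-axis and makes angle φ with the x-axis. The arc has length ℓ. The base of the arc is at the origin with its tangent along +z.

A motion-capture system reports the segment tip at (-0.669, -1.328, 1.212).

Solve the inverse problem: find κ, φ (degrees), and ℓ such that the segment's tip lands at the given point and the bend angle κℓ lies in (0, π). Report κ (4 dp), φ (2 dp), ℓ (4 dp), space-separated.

ρ = √(x²+y²) = √(-0.669² + -1.328²) = 1.48699
φ = atan2(y, x) mod 360° = atan2(-1.328, -0.669) = 243.2626°
|p|² = ρ² + z² = 1.48699² + 1.212² = 3.68009
κ = 2ρ / |p|² = 2×1.48699 / 3.68009 = 0.80813
θ = 2·atan2(ρ, z) = 2·atan2(1.48699, 1.212) = 1.77387 rad
ℓ = θ/κ = 1.77387/0.80813 = 2.19503

0.8081 243.26 2.1950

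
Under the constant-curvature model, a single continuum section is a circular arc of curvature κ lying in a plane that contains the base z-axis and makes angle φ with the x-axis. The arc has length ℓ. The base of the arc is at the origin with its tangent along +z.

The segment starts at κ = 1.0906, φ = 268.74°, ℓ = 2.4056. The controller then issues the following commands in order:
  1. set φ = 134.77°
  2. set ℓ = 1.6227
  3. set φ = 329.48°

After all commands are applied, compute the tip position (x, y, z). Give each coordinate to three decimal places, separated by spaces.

initial: κ=1.0906, φ=268.74°, ℓ=2.4056
cmd 1: set φ=134.77° → (κ,φ,ℓ)=(1.0906,134.77°,2.4056) → tip=(-1.2068,1.2165,0.4540)
cmd 2: set ℓ=1.6227 → (κ,φ,ℓ)=(1.0906,134.77°,1.6227) → tip=(-0.7734,0.7796,0.8988)
cmd 3: set φ=329.48° → (κ,φ,ℓ)=(1.0906,329.48°,1.6227) → tip=(0.9460,-0.5577,0.8988)

0.946 -0.558 0.899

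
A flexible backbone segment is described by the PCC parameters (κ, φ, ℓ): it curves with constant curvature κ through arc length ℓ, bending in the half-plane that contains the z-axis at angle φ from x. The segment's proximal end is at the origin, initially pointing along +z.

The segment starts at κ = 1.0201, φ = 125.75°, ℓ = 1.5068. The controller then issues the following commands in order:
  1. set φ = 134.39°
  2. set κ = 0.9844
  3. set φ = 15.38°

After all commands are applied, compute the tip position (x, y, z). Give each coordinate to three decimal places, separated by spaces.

initial: κ=1.0201, φ=125.75°, ℓ=1.5068
cmd 1: set φ=134.39° → (κ,φ,ℓ)=(1.0201,134.39°,1.5068) → tip=(-0.6626,0.6769,0.9797)
cmd 2: set κ=0.9844 → (κ,φ,ℓ)=(0.9844,134.39°,1.5068) → tip=(-0.6485,0.6625,1.0120)
cmd 3: set φ=15.38° → (κ,φ,ℓ)=(0.9844,15.38°,1.5068) → tip=(0.8939,0.2459,1.0120)

0.894 0.246 1.012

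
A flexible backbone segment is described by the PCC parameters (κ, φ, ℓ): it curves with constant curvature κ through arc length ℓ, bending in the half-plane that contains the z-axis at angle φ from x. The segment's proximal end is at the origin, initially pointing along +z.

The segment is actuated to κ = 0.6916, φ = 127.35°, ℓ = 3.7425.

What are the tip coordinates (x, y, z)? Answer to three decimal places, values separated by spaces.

θ = κ·ℓ = 0.6916 × 3.7425 = 2.58831 rad
ρ = (1 − cos θ)/κ = (1 − -0.85081)/0.6916 = 2.67612
z = sin θ / κ = 0.52548/0.6916 = 0.75980
x = ρ cos φ = 2.67612 × cos(127.35°) = -1.62356
y = ρ sin φ = 2.67612 × sin(127.35°) = 2.12737

-1.624 2.127 0.760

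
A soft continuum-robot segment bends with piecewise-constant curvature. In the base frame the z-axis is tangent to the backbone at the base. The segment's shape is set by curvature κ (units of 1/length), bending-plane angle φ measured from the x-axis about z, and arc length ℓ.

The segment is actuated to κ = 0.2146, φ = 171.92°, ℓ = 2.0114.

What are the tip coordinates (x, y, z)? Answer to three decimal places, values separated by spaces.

θ = κ·ℓ = 0.2146 × 2.0114 = 0.43165 rad
ρ = (1 − cos θ)/κ = (1 − 0.90828)/0.2146 = 0.42741
z = sin θ / κ = 0.41837/0.2146 = 1.94952
x = ρ cos φ = 0.42741 × cos(171.92°) = -0.42317
y = ρ sin φ = 0.42741 × sin(171.92°) = 0.06007

-0.423 0.060 1.950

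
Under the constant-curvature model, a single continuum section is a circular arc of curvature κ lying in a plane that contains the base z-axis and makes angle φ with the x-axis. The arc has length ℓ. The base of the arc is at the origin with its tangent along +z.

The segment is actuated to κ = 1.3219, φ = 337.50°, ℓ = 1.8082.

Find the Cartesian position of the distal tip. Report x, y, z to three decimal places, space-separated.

1.210 -0.501 0.516

θ = κ·ℓ = 1.3219 × 1.8082 = 2.39026 rad
ρ = (1 − cos θ)/κ = (1 − -0.73078)/1.3219 = 1.30931
z = sin θ / κ = 0.68261/1.3219 = 0.51639
x = ρ cos φ = 1.30931 × cos(337.50°) = 1.20965
y = ρ sin φ = 1.30931 × sin(337.50°) = -0.50105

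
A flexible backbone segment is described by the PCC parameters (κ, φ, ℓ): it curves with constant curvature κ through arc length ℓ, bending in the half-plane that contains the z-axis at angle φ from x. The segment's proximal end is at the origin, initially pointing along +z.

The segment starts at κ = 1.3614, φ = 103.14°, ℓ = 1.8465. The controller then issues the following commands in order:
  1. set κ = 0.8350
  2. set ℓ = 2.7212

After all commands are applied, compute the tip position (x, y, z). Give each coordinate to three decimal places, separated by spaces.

-0.448 1.919 0.915

initial: κ=1.3614, φ=103.14°, ℓ=1.8465
cmd 1: set κ=0.8350 → (κ,φ,ℓ)=(0.8350,103.14°,1.8465) → tip=(-0.2644,1.1325,1.1971)
cmd 2: set ℓ=2.7212 → (κ,φ,ℓ)=(0.8350,103.14°,2.7212) → tip=(-0.4479,1.9188,0.9149)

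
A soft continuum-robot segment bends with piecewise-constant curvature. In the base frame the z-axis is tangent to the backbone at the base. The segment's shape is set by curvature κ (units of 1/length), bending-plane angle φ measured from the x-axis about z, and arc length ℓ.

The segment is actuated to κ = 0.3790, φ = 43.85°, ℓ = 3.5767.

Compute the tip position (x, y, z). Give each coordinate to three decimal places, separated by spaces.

θ = κ·ℓ = 0.3790 × 3.5767 = 1.35557 rad
ρ = (1 − cos θ)/κ = (1 − 0.21357)/0.3790 = 2.07502
z = sin θ / κ = 0.97693/0.3790 = 2.57765
x = ρ cos φ = 2.07502 × cos(43.85°) = 1.49641
y = ρ sin φ = 2.07502 × sin(43.85°) = 1.43751

1.496 1.438 2.578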